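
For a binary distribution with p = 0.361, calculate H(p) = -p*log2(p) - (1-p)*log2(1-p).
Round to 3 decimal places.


H = -0.361*log2(0.361) - 0.639*log2(0.639) = 0.944.

0.944


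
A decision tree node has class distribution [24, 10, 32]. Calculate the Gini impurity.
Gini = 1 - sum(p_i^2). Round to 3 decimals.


Total = 66. Proportions: 24/66, 10/66, 32/66. sum(p_i^2) = 0.3903. Gini = 1 - 0.3903 = 0.6097, which rounds to 0.610.

0.610


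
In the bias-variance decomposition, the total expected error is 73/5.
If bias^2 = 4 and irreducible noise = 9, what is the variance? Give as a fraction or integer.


Total error = bias^2 + variance + irreducible noise. So variance = 73/5 - 4 - 9 = 8/5.

8/5


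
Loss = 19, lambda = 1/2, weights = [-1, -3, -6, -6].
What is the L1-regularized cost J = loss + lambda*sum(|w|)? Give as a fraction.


L1 norm = sum(|w|) = 16. J = 19 + 1/2 * 16 = 27.

27


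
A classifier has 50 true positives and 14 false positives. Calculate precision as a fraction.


Precision = TP / (TP + FP) = 50 / 64 = 25/32.

25/32


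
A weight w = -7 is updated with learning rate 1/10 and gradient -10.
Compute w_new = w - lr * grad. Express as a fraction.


w_new = -7 - 1/10 * -10 = -7 - -1 = -6.

-6


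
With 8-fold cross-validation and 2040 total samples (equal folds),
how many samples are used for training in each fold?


Each validation fold has 2040/8 = 255 samples. Training set = 2040 - 255 = 1785.

1785


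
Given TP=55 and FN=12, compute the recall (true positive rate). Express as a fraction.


Recall = TP / (TP + FN) = 55 / 67 = 55/67.

55/67


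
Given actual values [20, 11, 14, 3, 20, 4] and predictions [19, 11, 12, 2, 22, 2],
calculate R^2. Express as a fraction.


Mean(y) = 12. SS_res = 14. SS_tot = 278. R^2 = 1 - 14/(278) = 132/139.

132/139


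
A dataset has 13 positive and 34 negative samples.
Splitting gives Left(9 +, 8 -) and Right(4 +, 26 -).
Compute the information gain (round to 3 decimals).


H(parent) = 0.8508. H(left) = 0.9975, H(right) = 0.5665. Weighted = (17/47)*0.9975 + (30/47)*0.5665 = 0.7224. IG = 0.8508 - 0.7224 = 0.1284, which rounds to 0.128.

0.128


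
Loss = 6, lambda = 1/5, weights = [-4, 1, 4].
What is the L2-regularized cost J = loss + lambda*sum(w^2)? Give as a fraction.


L2 sq norm = sum(w^2) = 33. J = 6 + 1/5 * 33 = 63/5.

63/5


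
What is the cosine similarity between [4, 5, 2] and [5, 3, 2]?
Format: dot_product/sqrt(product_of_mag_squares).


dot = 39. |a|^2 = 45, |b|^2 = 38. cos = 39/sqrt(1710).

39/sqrt(1710)


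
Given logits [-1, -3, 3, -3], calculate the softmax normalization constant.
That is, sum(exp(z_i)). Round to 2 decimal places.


Denom = e^-1=0.3679 + e^-3=0.0498 + e^3=20.0855 + e^-3=0.0498. Sum = 20.5530, which rounds to 20.55.

20.55


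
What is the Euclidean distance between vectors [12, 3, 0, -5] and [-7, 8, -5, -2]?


d = sqrt(sum of squared differences). (12--7)^2=361, (3-8)^2=25, (0--5)^2=25, (-5--2)^2=9. Sum = 420.

sqrt(420)


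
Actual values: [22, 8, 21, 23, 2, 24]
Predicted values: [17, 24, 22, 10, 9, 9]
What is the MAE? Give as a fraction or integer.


MAE = (1/6) * (|22-17|=5 + |8-24|=16 + |21-22|=1 + |23-10|=13 + |2-9|=7 + |24-9|=15). Sum = 57. MAE = 19/2.

19/2


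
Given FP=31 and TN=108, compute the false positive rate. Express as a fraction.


FPR = FP / (FP + TN) = 31 / 139 = 31/139.

31/139


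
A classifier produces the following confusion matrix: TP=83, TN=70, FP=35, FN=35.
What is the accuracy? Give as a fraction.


Accuracy = (TP + TN) / (TP + TN + FP + FN) = (83 + 70) / 223 = 153/223.

153/223


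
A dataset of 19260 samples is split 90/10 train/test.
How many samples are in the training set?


Test set = 19260 * 10% = 1926. Training set = 19260 - 1926 = 17334.

17334


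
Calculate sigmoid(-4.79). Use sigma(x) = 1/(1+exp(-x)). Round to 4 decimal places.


sigma(-4.79) = 1/(1+e^(4.79)) = 1/(1+120.301369) = 1/121.301369 = 0.0082.

0.0082


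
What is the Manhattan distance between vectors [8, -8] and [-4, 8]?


d = sum of absolute differences: |8--4|=12 + |-8-8|=16 = 28.

28


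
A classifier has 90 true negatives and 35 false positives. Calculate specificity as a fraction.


Specificity = TN / (TN + FP) = 90 / 125 = 18/25.

18/25


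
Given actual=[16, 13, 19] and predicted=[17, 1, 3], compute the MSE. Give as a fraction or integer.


MSE = (1/3) * ((16-17)^2=1 + (13-1)^2=144 + (19-3)^2=256). Sum = 401. MSE = 401/3.

401/3


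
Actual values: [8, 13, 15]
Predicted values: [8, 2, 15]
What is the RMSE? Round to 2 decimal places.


MSE = 40.3333. RMSE = sqrt(40.3333) = 6.35.

6.35


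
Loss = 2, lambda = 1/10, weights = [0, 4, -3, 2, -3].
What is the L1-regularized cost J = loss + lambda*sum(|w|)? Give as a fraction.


L1 norm = sum(|w|) = 12. J = 2 + 1/10 * 12 = 16/5.

16/5


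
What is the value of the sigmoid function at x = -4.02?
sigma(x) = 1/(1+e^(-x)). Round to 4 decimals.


sigma(-4.02) = 1/(1+e^(4.02)) = 1/(1+55.701106) = 1/56.701106 = 0.0176.

0.0176


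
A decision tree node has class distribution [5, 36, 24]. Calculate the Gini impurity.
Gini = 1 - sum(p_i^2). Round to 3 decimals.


Total = 65. Proportions: 5/65, 36/65, 24/65. sum(p_i^2) = 0.4490. Gini = 1 - 0.4490 = 0.5510, which rounds to 0.551.

0.551


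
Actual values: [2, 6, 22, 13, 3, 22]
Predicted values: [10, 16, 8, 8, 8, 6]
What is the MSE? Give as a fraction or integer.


MSE = (1/6) * ((2-10)^2=64 + (6-16)^2=100 + (22-8)^2=196 + (13-8)^2=25 + (3-8)^2=25 + (22-6)^2=256). Sum = 666. MSE = 111.

111


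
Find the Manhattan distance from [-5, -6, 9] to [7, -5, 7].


d = sum of absolute differences: |-5-7|=12 + |-6--5|=1 + |9-7|=2 = 15.

15


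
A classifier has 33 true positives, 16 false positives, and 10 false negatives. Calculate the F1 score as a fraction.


Precision = 33/49 = 33/49. Recall = 33/43 = 33/43. F1 = 2*P*R/(P+R) = 33/46.

33/46


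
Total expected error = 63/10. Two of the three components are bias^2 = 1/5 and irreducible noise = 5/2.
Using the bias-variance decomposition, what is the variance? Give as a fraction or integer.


Total error = bias^2 + variance + irreducible noise. So variance = 63/10 - 1/5 - 5/2 = 18/5.

18/5


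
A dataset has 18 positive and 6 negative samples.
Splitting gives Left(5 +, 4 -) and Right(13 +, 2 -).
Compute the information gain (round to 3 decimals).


H(parent) = 0.8113. H(left) = 0.9911, H(right) = 0.5665. Weighted = (9/24)*0.9911 + (15/24)*0.5665 = 0.7257. IG = 0.8113 - 0.7257 = 0.0856, which rounds to 0.086.

0.086


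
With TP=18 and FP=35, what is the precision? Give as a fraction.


Precision = TP / (TP + FP) = 18 / 53 = 18/53.

18/53


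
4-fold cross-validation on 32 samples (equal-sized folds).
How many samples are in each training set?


Each validation fold has 32/4 = 8 samples. Training set = 32 - 8 = 24.

24


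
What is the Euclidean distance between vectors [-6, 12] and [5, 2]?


d = sqrt(sum of squared differences). (-6-5)^2=121, (12-2)^2=100. Sum = 221.

sqrt(221)


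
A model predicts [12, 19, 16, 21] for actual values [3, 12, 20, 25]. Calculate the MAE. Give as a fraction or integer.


MAE = (1/4) * (|3-12|=9 + |12-19|=7 + |20-16|=4 + |25-21|=4). Sum = 24. MAE = 6.

6


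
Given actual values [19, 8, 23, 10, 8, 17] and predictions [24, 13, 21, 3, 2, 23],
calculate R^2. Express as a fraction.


Mean(y) = 85/6. SS_res = 175. SS_tot = 1217/6. R^2 = 1 - 175/(1217/6) = 167/1217.

167/1217


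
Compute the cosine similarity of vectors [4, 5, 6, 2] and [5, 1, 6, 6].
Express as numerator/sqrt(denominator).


dot = 73. |a|^2 = 81, |b|^2 = 98. cos = 73/sqrt(7938).

73/sqrt(7938)


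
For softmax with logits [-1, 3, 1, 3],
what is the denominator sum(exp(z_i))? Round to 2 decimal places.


Denom = e^-1=0.3679 + e^3=20.0855 + e^1=2.7183 + e^3=20.0855. Sum = 43.2572, which rounds to 43.26.

43.26


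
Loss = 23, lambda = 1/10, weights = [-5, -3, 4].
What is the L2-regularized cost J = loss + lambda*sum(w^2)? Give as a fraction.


L2 sq norm = sum(w^2) = 50. J = 23 + 1/10 * 50 = 28.

28


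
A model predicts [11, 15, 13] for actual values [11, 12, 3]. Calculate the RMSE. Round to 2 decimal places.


MSE = 36.3333. RMSE = sqrt(36.3333) = 6.03.

6.03


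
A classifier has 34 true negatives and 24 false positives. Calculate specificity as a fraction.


Specificity = TN / (TN + FP) = 34 / 58 = 17/29.

17/29


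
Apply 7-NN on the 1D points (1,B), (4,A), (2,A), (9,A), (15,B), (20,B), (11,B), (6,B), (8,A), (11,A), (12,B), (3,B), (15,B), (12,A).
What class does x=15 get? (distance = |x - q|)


Distances: |1-15|=14, |4-15|=11, |2-15|=13, |9-15|=6, |15-15|=0, |20-15|=5, |11-15|=4, |6-15|=9, |8-15|=7, |11-15|=4, |12-15|=3, |3-15|=12, |15-15|=0, |12-15|=3. 7 nearest: (15,B), (15,B), (12,A), (12,B), (11,A), (11,B), (20,B). Counts: {'B': 5, 'A': 2}. Majority class: B.

B


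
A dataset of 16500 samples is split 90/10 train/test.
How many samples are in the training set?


Test set = 16500 * 10% = 1650. Training set = 16500 - 1650 = 14850.

14850


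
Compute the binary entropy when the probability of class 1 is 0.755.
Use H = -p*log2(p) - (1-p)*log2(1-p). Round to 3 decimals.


H = -0.755*log2(0.755) - 0.245*log2(0.245) = 0.803.

0.803


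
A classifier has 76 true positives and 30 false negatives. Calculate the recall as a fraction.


Recall = TP / (TP + FN) = 76 / 106 = 38/53.

38/53


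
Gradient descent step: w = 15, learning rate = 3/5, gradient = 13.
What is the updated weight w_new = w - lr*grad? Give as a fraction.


w_new = 15 - 3/5 * 13 = 15 - 39/5 = 36/5.

36/5


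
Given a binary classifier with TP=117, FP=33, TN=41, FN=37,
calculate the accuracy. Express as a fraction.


Accuracy = (TP + TN) / (TP + TN + FP + FN) = (117 + 41) / 228 = 79/114.

79/114


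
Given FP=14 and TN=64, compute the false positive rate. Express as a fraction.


FPR = FP / (FP + TN) = 14 / 78 = 7/39.

7/39


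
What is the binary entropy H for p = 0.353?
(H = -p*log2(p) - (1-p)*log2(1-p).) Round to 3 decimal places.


H = -0.353*log2(0.353) - 0.647*log2(0.647) = 0.937.

0.937


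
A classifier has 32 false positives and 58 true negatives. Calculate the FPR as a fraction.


FPR = FP / (FP + TN) = 32 / 90 = 16/45.

16/45


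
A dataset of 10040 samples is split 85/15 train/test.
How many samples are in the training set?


Test set = 10040 * 15% = 1506. Training set = 10040 - 1506 = 8534.

8534


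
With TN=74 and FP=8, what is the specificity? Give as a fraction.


Specificity = TN / (TN + FP) = 74 / 82 = 37/41.

37/41


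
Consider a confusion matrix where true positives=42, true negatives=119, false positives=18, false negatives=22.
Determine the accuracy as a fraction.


Accuracy = (TP + TN) / (TP + TN + FP + FN) = (42 + 119) / 201 = 161/201.

161/201


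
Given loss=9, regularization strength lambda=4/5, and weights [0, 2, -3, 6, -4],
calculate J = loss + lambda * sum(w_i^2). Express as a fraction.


L2 sq norm = sum(w^2) = 65. J = 9 + 4/5 * 65 = 61.

61


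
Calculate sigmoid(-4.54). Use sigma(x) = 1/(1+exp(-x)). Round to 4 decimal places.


sigma(-4.54) = 1/(1+e^(4.54)) = 1/(1+93.690800) = 1/94.690800 = 0.0106.

0.0106


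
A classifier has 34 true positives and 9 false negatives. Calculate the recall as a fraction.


Recall = TP / (TP + FN) = 34 / 43 = 34/43.

34/43


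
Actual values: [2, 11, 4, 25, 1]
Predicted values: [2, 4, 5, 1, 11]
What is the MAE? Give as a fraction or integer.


MAE = (1/5) * (|2-2|=0 + |11-4|=7 + |4-5|=1 + |25-1|=24 + |1-11|=10). Sum = 42. MAE = 42/5.

42/5


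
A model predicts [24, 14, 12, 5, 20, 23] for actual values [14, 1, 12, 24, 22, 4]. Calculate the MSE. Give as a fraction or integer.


MSE = (1/6) * ((14-24)^2=100 + (1-14)^2=169 + (12-12)^2=0 + (24-5)^2=361 + (22-20)^2=4 + (4-23)^2=361). Sum = 995. MSE = 995/6.

995/6


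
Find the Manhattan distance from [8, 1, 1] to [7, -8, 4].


d = sum of absolute differences: |8-7|=1 + |1--8|=9 + |1-4|=3 = 13.

13


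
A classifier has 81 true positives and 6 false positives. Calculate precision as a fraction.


Precision = TP / (TP + FP) = 81 / 87 = 27/29.

27/29


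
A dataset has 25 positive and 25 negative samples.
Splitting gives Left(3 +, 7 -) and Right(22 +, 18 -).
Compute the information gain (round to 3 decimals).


H(parent) = 1.0000. H(left) = 0.8813, H(right) = 0.9928. Weighted = (10/50)*0.8813 + (40/50)*0.9928 = 0.9705. IG = 1.0000 - 0.9705 = 0.0295, which rounds to 0.030.

0.030


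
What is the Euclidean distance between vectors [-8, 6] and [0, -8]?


d = sqrt(sum of squared differences). (-8-0)^2=64, (6--8)^2=196. Sum = 260.

sqrt(260)


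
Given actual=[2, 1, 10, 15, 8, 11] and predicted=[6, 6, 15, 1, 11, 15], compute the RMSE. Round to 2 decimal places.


MSE = 47.8333. RMSE = sqrt(47.8333) = 6.92.

6.92


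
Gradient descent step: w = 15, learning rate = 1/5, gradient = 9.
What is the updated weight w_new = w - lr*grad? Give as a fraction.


w_new = 15 - 1/5 * 9 = 15 - 9/5 = 66/5.

66/5


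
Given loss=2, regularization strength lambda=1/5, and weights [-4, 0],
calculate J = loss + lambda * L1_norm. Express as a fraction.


L1 norm = sum(|w|) = 4. J = 2 + 1/5 * 4 = 14/5.

14/5


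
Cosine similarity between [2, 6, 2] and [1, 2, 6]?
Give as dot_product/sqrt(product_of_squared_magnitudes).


dot = 26. |a|^2 = 44, |b|^2 = 41. cos = 26/sqrt(1804).

26/sqrt(1804)


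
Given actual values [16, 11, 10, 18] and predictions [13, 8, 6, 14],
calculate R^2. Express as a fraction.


Mean(y) = 55/4. SS_res = 50. SS_tot = 179/4. R^2 = 1 - 50/(179/4) = -21/179.

-21/179


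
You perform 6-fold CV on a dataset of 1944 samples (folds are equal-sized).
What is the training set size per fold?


Each validation fold has 1944/6 = 324 samples. Training set = 1944 - 324 = 1620.

1620


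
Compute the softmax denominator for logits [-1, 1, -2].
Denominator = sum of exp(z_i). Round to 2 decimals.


Denom = e^-1=0.3679 + e^1=2.7183 + e^-2=0.1353. Sum = 3.2215, which rounds to 3.22.

3.22


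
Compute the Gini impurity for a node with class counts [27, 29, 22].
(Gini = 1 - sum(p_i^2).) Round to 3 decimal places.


Total = 78. Proportions: 27/78, 29/78, 22/78. sum(p_i^2) = 0.3376. Gini = 1 - 0.3376 = 0.6624, which rounds to 0.662.

0.662


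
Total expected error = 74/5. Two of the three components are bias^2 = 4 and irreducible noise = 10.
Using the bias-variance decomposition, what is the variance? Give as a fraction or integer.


Total error = bias^2 + variance + irreducible noise. So variance = 74/5 - 4 - 10 = 4/5.

4/5


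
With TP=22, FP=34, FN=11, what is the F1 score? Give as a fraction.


Precision = 22/56 = 11/28. Recall = 22/33 = 2/3. F1 = 2*P*R/(P+R) = 44/89.

44/89


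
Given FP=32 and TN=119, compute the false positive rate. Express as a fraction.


FPR = FP / (FP + TN) = 32 / 151 = 32/151.

32/151


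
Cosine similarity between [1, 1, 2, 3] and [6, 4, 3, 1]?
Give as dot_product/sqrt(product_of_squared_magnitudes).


dot = 19. |a|^2 = 15, |b|^2 = 62. cos = 19/sqrt(930).

19/sqrt(930)


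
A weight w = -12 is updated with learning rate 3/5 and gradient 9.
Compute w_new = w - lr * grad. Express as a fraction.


w_new = -12 - 3/5 * 9 = -12 - 27/5 = -87/5.

-87/5


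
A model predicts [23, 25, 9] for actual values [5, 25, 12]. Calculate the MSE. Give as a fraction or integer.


MSE = (1/3) * ((5-23)^2=324 + (25-25)^2=0 + (12-9)^2=9). Sum = 333. MSE = 111.

111


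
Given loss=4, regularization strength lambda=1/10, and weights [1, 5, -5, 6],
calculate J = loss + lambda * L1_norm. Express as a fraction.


L1 norm = sum(|w|) = 17. J = 4 + 1/10 * 17 = 57/10.

57/10


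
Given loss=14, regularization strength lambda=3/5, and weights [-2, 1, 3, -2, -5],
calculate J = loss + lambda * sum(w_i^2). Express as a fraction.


L2 sq norm = sum(w^2) = 43. J = 14 + 3/5 * 43 = 199/5.

199/5


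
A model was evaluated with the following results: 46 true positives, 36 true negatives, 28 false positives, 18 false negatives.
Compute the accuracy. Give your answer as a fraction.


Accuracy = (TP + TN) / (TP + TN + FP + FN) = (46 + 36) / 128 = 41/64.

41/64


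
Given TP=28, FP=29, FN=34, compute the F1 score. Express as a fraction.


Precision = 28/57 = 28/57. Recall = 28/62 = 14/31. F1 = 2*P*R/(P+R) = 8/17.

8/17


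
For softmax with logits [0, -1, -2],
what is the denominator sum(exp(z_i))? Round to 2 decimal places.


Denom = e^0=1.0000 + e^-1=0.3679 + e^-2=0.1353. Sum = 1.5032, which rounds to 1.50.

1.50


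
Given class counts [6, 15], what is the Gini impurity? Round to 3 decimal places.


Total = 21. Proportions: 6/21, 15/21. sum(p_i^2) = 0.5918. Gini = 1 - 0.5918 = 0.4082, which rounds to 0.408.

0.408


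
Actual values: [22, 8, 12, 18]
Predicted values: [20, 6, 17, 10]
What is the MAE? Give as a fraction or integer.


MAE = (1/4) * (|22-20|=2 + |8-6|=2 + |12-17|=5 + |18-10|=8). Sum = 17. MAE = 17/4.

17/4


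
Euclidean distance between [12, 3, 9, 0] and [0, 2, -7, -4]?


d = sqrt(sum of squared differences). (12-0)^2=144, (3-2)^2=1, (9--7)^2=256, (0--4)^2=16. Sum = 417.

sqrt(417)


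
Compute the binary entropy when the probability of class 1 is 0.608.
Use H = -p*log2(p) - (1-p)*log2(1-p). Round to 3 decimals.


H = -0.608*log2(0.608) - 0.392*log2(0.392) = 0.966.

0.966


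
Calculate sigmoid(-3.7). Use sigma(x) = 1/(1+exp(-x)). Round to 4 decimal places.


sigma(-3.7) = 1/(1+e^(3.7)) = 1/(1+40.447304) = 1/41.447304 = 0.0241.

0.0241


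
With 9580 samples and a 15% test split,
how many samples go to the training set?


Test set = 9580 * 15% = 1437. Training set = 9580 - 1437 = 8143.

8143


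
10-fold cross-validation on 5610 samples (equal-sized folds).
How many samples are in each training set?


Each validation fold has 5610/10 = 561 samples. Training set = 5610 - 561 = 5049.

5049


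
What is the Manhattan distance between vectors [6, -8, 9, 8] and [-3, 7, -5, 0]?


d = sum of absolute differences: |6--3|=9 + |-8-7|=15 + |9--5|=14 + |8-0|=8 = 46.

46


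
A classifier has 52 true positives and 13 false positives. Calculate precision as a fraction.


Precision = TP / (TP + FP) = 52 / 65 = 4/5.

4/5


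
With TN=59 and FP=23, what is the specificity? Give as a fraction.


Specificity = TN / (TN + FP) = 59 / 82 = 59/82.

59/82


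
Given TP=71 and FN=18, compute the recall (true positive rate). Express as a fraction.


Recall = TP / (TP + FN) = 71 / 89 = 71/89.

71/89


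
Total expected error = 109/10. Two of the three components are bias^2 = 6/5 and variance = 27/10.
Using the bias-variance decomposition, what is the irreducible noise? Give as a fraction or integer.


Total error = bias^2 + variance + irreducible noise. So irreducible noise = 109/10 - 6/5 - 27/10 = 7.

7


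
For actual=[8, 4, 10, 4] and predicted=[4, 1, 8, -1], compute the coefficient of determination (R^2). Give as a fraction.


Mean(y) = 13/2. SS_res = 54. SS_tot = 27. R^2 = 1 - 54/(27) = -1.

-1


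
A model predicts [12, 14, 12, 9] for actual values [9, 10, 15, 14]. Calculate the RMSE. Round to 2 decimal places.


MSE = 14.7500. RMSE = sqrt(14.7500) = 3.84.

3.84


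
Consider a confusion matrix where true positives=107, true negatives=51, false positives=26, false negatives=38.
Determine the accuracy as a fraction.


Accuracy = (TP + TN) / (TP + TN + FP + FN) = (107 + 51) / 222 = 79/111.

79/111


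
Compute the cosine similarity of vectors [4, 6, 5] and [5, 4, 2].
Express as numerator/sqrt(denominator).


dot = 54. |a|^2 = 77, |b|^2 = 45. cos = 54/sqrt(3465).

54/sqrt(3465)


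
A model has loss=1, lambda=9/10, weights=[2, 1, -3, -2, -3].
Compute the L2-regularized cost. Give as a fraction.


L2 sq norm = sum(w^2) = 27. J = 1 + 9/10 * 27 = 253/10.

253/10


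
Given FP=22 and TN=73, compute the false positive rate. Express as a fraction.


FPR = FP / (FP + TN) = 22 / 95 = 22/95.

22/95


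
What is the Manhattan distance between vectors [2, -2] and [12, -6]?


d = sum of absolute differences: |2-12|=10 + |-2--6|=4 = 14.

14


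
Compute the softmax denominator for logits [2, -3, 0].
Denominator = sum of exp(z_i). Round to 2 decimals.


Denom = e^2=7.3891 + e^-3=0.0498 + e^0=1.0000. Sum = 8.4389, which rounds to 8.44.

8.44


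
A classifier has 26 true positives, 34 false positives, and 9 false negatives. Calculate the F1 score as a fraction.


Precision = 26/60 = 13/30. Recall = 26/35 = 26/35. F1 = 2*P*R/(P+R) = 52/95.

52/95


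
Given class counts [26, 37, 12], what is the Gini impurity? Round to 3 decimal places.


Total = 75. Proportions: 26/75, 37/75, 12/75. sum(p_i^2) = 0.3892. Gini = 1 - 0.3892 = 0.6108, which rounds to 0.611.

0.611


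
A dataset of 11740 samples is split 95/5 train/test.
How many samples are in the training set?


Test set = 11740 * 5% = 587. Training set = 11740 - 587 = 11153.

11153


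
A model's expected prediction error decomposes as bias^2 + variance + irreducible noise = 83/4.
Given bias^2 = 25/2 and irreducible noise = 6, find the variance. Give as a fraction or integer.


Total error = bias^2 + variance + irreducible noise. So variance = 83/4 - 25/2 - 6 = 9/4.

9/4


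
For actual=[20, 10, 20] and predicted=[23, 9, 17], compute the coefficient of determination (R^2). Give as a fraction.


Mean(y) = 50/3. SS_res = 19. SS_tot = 200/3. R^2 = 1 - 19/(200/3) = 143/200.

143/200


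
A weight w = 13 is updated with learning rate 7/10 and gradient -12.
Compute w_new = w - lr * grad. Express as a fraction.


w_new = 13 - 7/10 * -12 = 13 - -42/5 = 107/5.

107/5


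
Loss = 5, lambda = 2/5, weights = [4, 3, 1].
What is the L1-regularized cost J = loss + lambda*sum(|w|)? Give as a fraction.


L1 norm = sum(|w|) = 8. J = 5 + 2/5 * 8 = 41/5.

41/5


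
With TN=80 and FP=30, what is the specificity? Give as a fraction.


Specificity = TN / (TN + FP) = 80 / 110 = 8/11.

8/11


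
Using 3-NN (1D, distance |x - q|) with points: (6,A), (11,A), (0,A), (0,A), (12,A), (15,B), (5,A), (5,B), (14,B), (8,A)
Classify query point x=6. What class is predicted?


Distances: |6-6|=0, |11-6|=5, |0-6|=6, |0-6|=6, |12-6|=6, |15-6|=9, |5-6|=1, |5-6|=1, |14-6|=8, |8-6|=2. 3 nearest: (6,A), (5,A), (5,B). Counts: {'A': 2, 'B': 1}. Majority class: A.

A


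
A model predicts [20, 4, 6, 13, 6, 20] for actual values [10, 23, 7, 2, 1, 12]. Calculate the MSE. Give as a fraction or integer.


MSE = (1/6) * ((10-20)^2=100 + (23-4)^2=361 + (7-6)^2=1 + (2-13)^2=121 + (1-6)^2=25 + (12-20)^2=64). Sum = 672. MSE = 112.

112


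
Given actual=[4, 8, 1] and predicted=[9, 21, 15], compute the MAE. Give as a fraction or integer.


MAE = (1/3) * (|4-9|=5 + |8-21|=13 + |1-15|=14). Sum = 32. MAE = 32/3.

32/3


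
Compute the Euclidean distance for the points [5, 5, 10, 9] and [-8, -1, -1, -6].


d = sqrt(sum of squared differences). (5--8)^2=169, (5--1)^2=36, (10--1)^2=121, (9--6)^2=225. Sum = 551.

sqrt(551)


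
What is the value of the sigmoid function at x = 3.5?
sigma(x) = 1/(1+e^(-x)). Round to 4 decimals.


sigma(3.5) = 1/(1+e^(-3.5)) = 1/(1+0.030197) = 1/1.030197 = 0.9707.

0.9707


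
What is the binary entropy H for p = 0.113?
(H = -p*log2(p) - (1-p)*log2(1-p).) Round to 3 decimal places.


H = -0.113*log2(0.113) - 0.887*log2(0.887) = 0.509.

0.509


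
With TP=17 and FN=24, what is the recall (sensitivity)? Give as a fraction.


Recall = TP / (TP + FN) = 17 / 41 = 17/41.

17/41


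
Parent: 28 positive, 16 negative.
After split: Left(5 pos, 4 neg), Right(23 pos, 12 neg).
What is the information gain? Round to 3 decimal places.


H(parent) = 0.9457. H(left) = 0.9911, H(right) = 0.9275. Weighted = (9/44)*0.9911 + (35/44)*0.9275 = 0.9405. IG = 0.9457 - 0.9405 = 0.0052, which rounds to 0.005.

0.005


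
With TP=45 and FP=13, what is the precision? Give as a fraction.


Precision = TP / (TP + FP) = 45 / 58 = 45/58.

45/58


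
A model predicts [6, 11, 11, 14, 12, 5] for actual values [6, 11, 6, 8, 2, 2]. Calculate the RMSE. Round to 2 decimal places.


MSE = 28.3333. RMSE = sqrt(28.3333) = 5.32.

5.32


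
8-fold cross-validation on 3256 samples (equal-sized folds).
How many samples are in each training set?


Each validation fold has 3256/8 = 407 samples. Training set = 3256 - 407 = 2849.

2849


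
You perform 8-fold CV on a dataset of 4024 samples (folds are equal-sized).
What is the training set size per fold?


Each validation fold has 4024/8 = 503 samples. Training set = 4024 - 503 = 3521.

3521


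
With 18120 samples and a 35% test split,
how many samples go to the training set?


Test set = 18120 * 35% = 6342. Training set = 18120 - 6342 = 11778.

11778


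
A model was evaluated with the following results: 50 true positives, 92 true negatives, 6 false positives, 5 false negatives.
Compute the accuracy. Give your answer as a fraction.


Accuracy = (TP + TN) / (TP + TN + FP + FN) = (50 + 92) / 153 = 142/153.

142/153


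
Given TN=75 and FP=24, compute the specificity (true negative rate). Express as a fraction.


Specificity = TN / (TN + FP) = 75 / 99 = 25/33.

25/33


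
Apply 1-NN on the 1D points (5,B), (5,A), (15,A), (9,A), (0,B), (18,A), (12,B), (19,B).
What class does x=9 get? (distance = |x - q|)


Distances: |5-9|=4, |5-9|=4, |15-9|=6, |9-9|=0, |0-9|=9, |18-9|=9, |12-9|=3, |19-9|=10. 1 nearest: (9,A). Counts: {'A': 1}. Majority class: A.

A


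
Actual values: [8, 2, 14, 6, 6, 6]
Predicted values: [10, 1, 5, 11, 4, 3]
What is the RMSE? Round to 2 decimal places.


MSE = 20.6667. RMSE = sqrt(20.6667) = 4.55.

4.55


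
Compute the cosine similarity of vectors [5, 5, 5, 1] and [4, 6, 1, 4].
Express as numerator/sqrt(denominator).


dot = 59. |a|^2 = 76, |b|^2 = 69. cos = 59/sqrt(5244).

59/sqrt(5244)


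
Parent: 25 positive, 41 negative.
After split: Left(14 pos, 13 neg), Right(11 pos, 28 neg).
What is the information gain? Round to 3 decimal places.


H(parent) = 0.9572. H(left) = 0.9990, H(right) = 0.8582. Weighted = (27/66)*0.9990 + (39/66)*0.8582 = 0.9158. IG = 0.9572 - 0.9158 = 0.0414, which rounds to 0.041.

0.041


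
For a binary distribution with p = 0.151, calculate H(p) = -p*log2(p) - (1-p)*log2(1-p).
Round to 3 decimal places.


H = -0.151*log2(0.151) - 0.849*log2(0.849) = 0.612.

0.612


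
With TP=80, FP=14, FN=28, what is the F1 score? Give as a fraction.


Precision = 80/94 = 40/47. Recall = 80/108 = 20/27. F1 = 2*P*R/(P+R) = 80/101.

80/101


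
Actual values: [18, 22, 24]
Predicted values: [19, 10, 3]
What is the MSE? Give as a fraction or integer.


MSE = (1/3) * ((18-19)^2=1 + (22-10)^2=144 + (24-3)^2=441). Sum = 586. MSE = 586/3.

586/3


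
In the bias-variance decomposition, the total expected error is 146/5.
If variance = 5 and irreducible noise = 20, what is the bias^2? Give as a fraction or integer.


Total error = bias^2 + variance + irreducible noise. So bias^2 = 146/5 - 5 - 20 = 21/5.

21/5


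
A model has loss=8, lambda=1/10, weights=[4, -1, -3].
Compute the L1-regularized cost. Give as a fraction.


L1 norm = sum(|w|) = 8. J = 8 + 1/10 * 8 = 44/5.

44/5


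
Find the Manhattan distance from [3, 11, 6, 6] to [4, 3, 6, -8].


d = sum of absolute differences: |3-4|=1 + |11-3|=8 + |6-6|=0 + |6--8|=14 = 23.

23


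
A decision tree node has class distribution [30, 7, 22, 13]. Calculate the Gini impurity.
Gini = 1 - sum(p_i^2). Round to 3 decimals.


Total = 72. Proportions: 30/72, 7/72, 22/72, 13/72. sum(p_i^2) = 0.3090. Gini = 1 - 0.3090 = 0.6910, which rounds to 0.691.

0.691


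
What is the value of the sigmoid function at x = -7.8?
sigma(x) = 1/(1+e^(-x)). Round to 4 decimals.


sigma(-7.8) = 1/(1+e^(7.8)) = 1/(1+2440.601978) = 1/2441.601978 = 0.0004.

0.0004


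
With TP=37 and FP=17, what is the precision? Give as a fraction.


Precision = TP / (TP + FP) = 37 / 54 = 37/54.

37/54


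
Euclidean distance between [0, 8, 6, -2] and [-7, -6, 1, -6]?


d = sqrt(sum of squared differences). (0--7)^2=49, (8--6)^2=196, (6-1)^2=25, (-2--6)^2=16. Sum = 286.

sqrt(286)


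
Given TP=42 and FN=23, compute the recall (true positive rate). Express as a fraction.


Recall = TP / (TP + FN) = 42 / 65 = 42/65.

42/65


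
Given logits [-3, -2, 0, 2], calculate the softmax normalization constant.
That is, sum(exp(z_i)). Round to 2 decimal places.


Denom = e^-3=0.0498 + e^-2=0.1353 + e^0=1.0000 + e^2=7.3891. Sum = 8.5742, which rounds to 8.57.

8.57


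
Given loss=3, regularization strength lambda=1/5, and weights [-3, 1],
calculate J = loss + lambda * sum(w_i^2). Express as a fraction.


L2 sq norm = sum(w^2) = 10. J = 3 + 1/5 * 10 = 5.

5


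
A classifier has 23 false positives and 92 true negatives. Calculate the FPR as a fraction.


FPR = FP / (FP + TN) = 23 / 115 = 1/5.

1/5


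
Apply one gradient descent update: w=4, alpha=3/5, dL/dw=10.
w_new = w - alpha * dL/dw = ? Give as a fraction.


w_new = 4 - 3/5 * 10 = 4 - 6 = -2.

-2


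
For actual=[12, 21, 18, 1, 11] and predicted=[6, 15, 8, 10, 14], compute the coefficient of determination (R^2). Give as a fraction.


Mean(y) = 63/5. SS_res = 262. SS_tot = 1186/5. R^2 = 1 - 262/(1186/5) = -62/593.

-62/593


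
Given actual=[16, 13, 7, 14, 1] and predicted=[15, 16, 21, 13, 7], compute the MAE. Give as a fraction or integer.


MAE = (1/5) * (|16-15|=1 + |13-16|=3 + |7-21|=14 + |14-13|=1 + |1-7|=6). Sum = 25. MAE = 5.

5


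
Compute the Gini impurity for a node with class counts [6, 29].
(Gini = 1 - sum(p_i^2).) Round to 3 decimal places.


Total = 35. Proportions: 6/35, 29/35. sum(p_i^2) = 0.7159. Gini = 1 - 0.7159 = 0.2841, which rounds to 0.284.

0.284


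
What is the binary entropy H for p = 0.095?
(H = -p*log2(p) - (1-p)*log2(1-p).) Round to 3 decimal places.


H = -0.095*log2(0.095) - 0.905*log2(0.905) = 0.453.

0.453


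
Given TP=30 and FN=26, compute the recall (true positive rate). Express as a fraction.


Recall = TP / (TP + FN) = 30 / 56 = 15/28.

15/28


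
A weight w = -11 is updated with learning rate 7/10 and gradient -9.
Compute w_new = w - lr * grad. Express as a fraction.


w_new = -11 - 7/10 * -9 = -11 - -63/10 = -47/10.

-47/10


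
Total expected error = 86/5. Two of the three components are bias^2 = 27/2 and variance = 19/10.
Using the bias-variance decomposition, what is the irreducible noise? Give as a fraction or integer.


Total error = bias^2 + variance + irreducible noise. So irreducible noise = 86/5 - 27/2 - 19/10 = 9/5.

9/5


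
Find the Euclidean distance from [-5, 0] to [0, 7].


d = sqrt(sum of squared differences). (-5-0)^2=25, (0-7)^2=49. Sum = 74.

sqrt(74)


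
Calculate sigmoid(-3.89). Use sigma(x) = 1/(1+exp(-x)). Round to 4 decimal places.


sigma(-3.89) = 1/(1+e^(3.89)) = 1/(1+48.910887) = 1/49.910887 = 0.0200.

0.0200


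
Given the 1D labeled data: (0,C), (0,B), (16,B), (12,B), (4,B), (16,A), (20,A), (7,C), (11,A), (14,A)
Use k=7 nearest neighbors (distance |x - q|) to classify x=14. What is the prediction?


Distances: |0-14|=14, |0-14|=14, |16-14|=2, |12-14|=2, |4-14|=10, |16-14|=2, |20-14|=6, |7-14|=7, |11-14|=3, |14-14|=0. 7 nearest: (14,A), (16,A), (16,B), (12,B), (11,A), (20,A), (7,C). Counts: {'A': 4, 'B': 2, 'C': 1}. Majority class: A.

A


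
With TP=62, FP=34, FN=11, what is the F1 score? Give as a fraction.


Precision = 62/96 = 31/48. Recall = 62/73 = 62/73. F1 = 2*P*R/(P+R) = 124/169.

124/169


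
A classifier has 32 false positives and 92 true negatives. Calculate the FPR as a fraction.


FPR = FP / (FP + TN) = 32 / 124 = 8/31.

8/31


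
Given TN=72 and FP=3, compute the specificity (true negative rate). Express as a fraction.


Specificity = TN / (TN + FP) = 72 / 75 = 24/25.

24/25


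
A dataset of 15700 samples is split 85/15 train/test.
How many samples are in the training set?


Test set = 15700 * 15% = 2355. Training set = 15700 - 2355 = 13345.

13345


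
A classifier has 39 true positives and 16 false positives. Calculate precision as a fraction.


Precision = TP / (TP + FP) = 39 / 55 = 39/55.

39/55


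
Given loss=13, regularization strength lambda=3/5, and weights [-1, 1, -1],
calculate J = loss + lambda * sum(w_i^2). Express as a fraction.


L2 sq norm = sum(w^2) = 3. J = 13 + 3/5 * 3 = 74/5.

74/5


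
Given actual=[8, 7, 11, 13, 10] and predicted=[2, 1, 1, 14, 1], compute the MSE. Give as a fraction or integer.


MSE = (1/5) * ((8-2)^2=36 + (7-1)^2=36 + (11-1)^2=100 + (13-14)^2=1 + (10-1)^2=81). Sum = 254. MSE = 254/5.

254/5


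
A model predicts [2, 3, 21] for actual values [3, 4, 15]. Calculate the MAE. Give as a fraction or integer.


MAE = (1/3) * (|3-2|=1 + |4-3|=1 + |15-21|=6). Sum = 8. MAE = 8/3.

8/3


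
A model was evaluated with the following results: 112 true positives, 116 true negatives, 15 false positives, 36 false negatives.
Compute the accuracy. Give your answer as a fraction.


Accuracy = (TP + TN) / (TP + TN + FP + FN) = (112 + 116) / 279 = 76/93.

76/93


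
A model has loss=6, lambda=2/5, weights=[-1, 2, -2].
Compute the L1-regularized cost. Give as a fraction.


L1 norm = sum(|w|) = 5. J = 6 + 2/5 * 5 = 8.

8


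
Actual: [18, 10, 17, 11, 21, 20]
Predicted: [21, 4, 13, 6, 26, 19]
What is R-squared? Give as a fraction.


Mean(y) = 97/6. SS_res = 112. SS_tot = 641/6. R^2 = 1 - 112/(641/6) = -31/641.

-31/641


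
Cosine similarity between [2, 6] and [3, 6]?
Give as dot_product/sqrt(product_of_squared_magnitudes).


dot = 42. |a|^2 = 40, |b|^2 = 45. cos = 42/sqrt(1800).

42/sqrt(1800)


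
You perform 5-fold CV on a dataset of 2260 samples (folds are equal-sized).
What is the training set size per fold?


Each validation fold has 2260/5 = 452 samples. Training set = 2260 - 452 = 1808.

1808


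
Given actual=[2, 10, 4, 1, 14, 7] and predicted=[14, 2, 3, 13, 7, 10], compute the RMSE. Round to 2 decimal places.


MSE = 68.5000. RMSE = sqrt(68.5000) = 8.28.

8.28


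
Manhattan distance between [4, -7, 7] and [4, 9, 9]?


d = sum of absolute differences: |4-4|=0 + |-7-9|=16 + |7-9|=2 = 18.

18


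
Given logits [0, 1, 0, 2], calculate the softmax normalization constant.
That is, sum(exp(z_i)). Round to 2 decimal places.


Denom = e^0=1.0000 + e^1=2.7183 + e^0=1.0000 + e^2=7.3891. Sum = 12.1074, which rounds to 12.11.

12.11


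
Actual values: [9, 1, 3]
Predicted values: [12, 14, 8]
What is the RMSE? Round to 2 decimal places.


MSE = 67.6667. RMSE = sqrt(67.6667) = 8.23.

8.23


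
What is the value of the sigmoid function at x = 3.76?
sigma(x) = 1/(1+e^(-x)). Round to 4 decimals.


sigma(3.76) = 1/(1+e^(-3.76)) = 1/(1+0.023284) = 1/1.023284 = 0.9772.

0.9772


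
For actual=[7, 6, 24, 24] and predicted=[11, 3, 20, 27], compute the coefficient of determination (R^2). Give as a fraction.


Mean(y) = 61/4. SS_res = 50. SS_tot = 1227/4. R^2 = 1 - 50/(1227/4) = 1027/1227.

1027/1227


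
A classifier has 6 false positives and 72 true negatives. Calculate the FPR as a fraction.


FPR = FP / (FP + TN) = 6 / 78 = 1/13.

1/13


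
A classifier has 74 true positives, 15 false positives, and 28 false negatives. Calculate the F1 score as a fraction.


Precision = 74/89 = 74/89. Recall = 74/102 = 37/51. F1 = 2*P*R/(P+R) = 148/191.

148/191


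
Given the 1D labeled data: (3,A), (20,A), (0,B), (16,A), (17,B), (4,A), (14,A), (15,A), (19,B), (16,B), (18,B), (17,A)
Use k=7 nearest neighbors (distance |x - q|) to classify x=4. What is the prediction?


Distances: |3-4|=1, |20-4|=16, |0-4|=4, |16-4|=12, |17-4|=13, |4-4|=0, |14-4|=10, |15-4|=11, |19-4|=15, |16-4|=12, |18-4|=14, |17-4|=13. 7 nearest: (4,A), (3,A), (0,B), (14,A), (15,A), (16,A), (16,B). Counts: {'A': 5, 'B': 2}. Majority class: A.

A


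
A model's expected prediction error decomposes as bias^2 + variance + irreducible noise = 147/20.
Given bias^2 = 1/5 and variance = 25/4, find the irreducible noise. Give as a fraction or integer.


Total error = bias^2 + variance + irreducible noise. So irreducible noise = 147/20 - 1/5 - 25/4 = 9/10.

9/10


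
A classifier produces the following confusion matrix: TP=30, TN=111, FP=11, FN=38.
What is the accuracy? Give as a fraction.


Accuracy = (TP + TN) / (TP + TN + FP + FN) = (30 + 111) / 190 = 141/190.

141/190


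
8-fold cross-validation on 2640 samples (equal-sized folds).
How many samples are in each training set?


Each validation fold has 2640/8 = 330 samples. Training set = 2640 - 330 = 2310.

2310


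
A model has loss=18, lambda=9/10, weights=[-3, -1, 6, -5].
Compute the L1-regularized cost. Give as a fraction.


L1 norm = sum(|w|) = 15. J = 18 + 9/10 * 15 = 63/2.

63/2


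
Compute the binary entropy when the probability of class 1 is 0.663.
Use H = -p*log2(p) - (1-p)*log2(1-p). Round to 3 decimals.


H = -0.663*log2(0.663) - 0.337*log2(0.337) = 0.922.

0.922


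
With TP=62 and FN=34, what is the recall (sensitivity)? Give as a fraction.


Recall = TP / (TP + FN) = 62 / 96 = 31/48.

31/48


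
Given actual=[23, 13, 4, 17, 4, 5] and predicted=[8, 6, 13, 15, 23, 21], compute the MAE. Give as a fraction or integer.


MAE = (1/6) * (|23-8|=15 + |13-6|=7 + |4-13|=9 + |17-15|=2 + |4-23|=19 + |5-21|=16). Sum = 68. MAE = 34/3.

34/3


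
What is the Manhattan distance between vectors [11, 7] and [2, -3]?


d = sum of absolute differences: |11-2|=9 + |7--3|=10 = 19.

19


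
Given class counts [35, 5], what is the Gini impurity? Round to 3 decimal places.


Total = 40. Proportions: 35/40, 5/40. sum(p_i^2) = 0.7812. Gini = 1 - 0.7812 = 0.2188, which rounds to 0.219.

0.219


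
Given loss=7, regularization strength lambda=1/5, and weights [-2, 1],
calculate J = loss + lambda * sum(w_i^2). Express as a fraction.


L2 sq norm = sum(w^2) = 5. J = 7 + 1/5 * 5 = 8.

8


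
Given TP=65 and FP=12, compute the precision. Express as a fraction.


Precision = TP / (TP + FP) = 65 / 77 = 65/77.

65/77


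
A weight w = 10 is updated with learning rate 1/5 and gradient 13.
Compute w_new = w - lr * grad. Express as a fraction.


w_new = 10 - 1/5 * 13 = 10 - 13/5 = 37/5.

37/5


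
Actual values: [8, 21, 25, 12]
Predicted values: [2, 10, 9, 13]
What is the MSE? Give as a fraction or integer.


MSE = (1/4) * ((8-2)^2=36 + (21-10)^2=121 + (25-9)^2=256 + (12-13)^2=1). Sum = 414. MSE = 207/2.

207/2


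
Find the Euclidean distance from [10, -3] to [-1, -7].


d = sqrt(sum of squared differences). (10--1)^2=121, (-3--7)^2=16. Sum = 137.

sqrt(137)


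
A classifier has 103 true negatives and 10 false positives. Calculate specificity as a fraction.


Specificity = TN / (TN + FP) = 103 / 113 = 103/113.

103/113


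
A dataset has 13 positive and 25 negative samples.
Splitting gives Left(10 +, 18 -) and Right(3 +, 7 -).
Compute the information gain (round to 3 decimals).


H(parent) = 0.9268. H(left) = 0.9403, H(right) = 0.8813. Weighted = (28/38)*0.9403 + (10/38)*0.8813 = 0.9248. IG = 0.9268 - 0.9248 = 0.0020, which rounds to 0.002.

0.002


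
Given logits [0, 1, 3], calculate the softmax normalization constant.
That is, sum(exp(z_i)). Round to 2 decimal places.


Denom = e^0=1.0000 + e^1=2.7183 + e^3=20.0855. Sum = 23.8038, which rounds to 23.80.

23.80
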